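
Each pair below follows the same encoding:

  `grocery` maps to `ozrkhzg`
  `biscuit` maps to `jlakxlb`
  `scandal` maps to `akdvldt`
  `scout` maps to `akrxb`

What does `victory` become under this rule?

dlkbrzg

The shift depends on letter class: consonant g→o is +8, but vowel o→r is +3. Vowels shift forward by 3 and consonants shift forward by 8.
For victory: v(cons)+8=d, i(vowel)+3=l, c(cons)+8=k, t(cons)+8=b, o(vowel)+3=r, r(cons)+8=z, y(cons)+8=g.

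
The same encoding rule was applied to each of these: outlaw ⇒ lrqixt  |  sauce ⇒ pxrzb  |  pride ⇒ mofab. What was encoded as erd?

Compare letters: o→l is +23, u→r is +23, t→q is +23 — a constant shift. It's a constant shift of +23 (ROT23).
Decoding erd: e−23=h, r−23=u, d−23=g.

hug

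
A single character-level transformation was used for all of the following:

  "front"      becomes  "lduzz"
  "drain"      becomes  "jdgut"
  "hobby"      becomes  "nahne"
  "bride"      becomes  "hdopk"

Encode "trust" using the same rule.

A repeating key of period 2 is used — shifts +6, +12 over and over.
For trust: t+6=z, r+12=d, u+6=a, s+12=e, t+6=z.

zdaez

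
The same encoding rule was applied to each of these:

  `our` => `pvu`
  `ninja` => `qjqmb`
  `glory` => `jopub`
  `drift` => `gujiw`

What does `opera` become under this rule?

The shift depends on letter class: consonant r→u is +3, but vowel o→p is +1. The rule splits by letter class: vowels +1, consonants +3.
On opera: o(vowel)+1=p, p(cons)+3=s, e(vowel)+1=f, r(cons)+3=u, a(vowel)+1=b.

psfub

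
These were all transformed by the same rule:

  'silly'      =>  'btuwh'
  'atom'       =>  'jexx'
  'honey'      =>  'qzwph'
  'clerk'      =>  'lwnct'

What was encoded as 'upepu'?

level

Shifts by position in silly: pos 0: s→b (+9), pos 1: i→t (+11), pos 2: l→u (+9), pos 3: l→w (+11) — repeating every 2. The shifts repeat in a cycle of length 2: positions 0,1,… shift by +9, +11, then the pattern repeats.
Reversing it on upepu: u−9=l, p−11=e, e−9=v, p−11=e, u−9=l.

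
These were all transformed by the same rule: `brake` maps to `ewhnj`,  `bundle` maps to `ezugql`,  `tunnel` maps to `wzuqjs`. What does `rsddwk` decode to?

Shifts by position in brake: pos 0: b→e (+3), pos 1: r→w (+5), pos 2: a→h (+7), pos 3: k→n (+3), pos 4: e→j (+5) — repeating every 3. A repeating key of period 3 is used — shifts +3, +5, +7 over and over.
Undoing it on rsddwk: r−3=o, s−5=n, d−7=w, d−3=a, w−5=r, k−7=d.

onward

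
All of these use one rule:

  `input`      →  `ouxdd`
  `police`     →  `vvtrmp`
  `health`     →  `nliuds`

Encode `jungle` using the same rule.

pbvpvp

Letter i (0-indexed) is shifted by i+6, so successive shifts are 6, 7, 8, ….
For jungle: j+6=p, u+7=b, n+8=v, g+9=p, l+10=v, e+11=p.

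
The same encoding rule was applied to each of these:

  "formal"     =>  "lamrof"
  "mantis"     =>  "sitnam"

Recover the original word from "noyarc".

crayon

The word is simply reversed.
Decoding noyarc: then reverse → crayon.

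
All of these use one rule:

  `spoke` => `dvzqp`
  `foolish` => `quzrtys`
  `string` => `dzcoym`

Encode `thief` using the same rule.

Shifts by position in spoke: pos 0: s→d (+11), pos 1: p→v (+6), pos 2: o→z (+11), pos 3: k→q (+6) — repeating every 2. The shifts repeat in a cycle of length 2: positions 0,1,… shift by +11, +6, then the pattern repeats.
Applying it to thief: t+11=e, h+6=n, i+11=t, e+6=k, f+11=q.

entkq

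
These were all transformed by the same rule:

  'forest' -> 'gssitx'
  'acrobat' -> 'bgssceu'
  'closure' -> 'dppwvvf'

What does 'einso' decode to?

Shifts by position in forest: pos 0: f→g (+1), pos 1: o→s (+4), pos 2: r→s (+1), pos 3: e→i (+4) — repeating every 2. It's a Vigenère-style cipher with numeric key [1,4]: position i shifts by key[i mod 2].
Reversing it on einso: e−1=d, i−4=e, n−1=m, s−4=o, o−1=n.

demon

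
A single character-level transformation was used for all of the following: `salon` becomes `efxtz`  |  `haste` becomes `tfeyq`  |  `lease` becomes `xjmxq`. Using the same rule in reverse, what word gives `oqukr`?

cliff

Shifts by position in salon: pos 0: s→e (+12), pos 1: a→f (+5), pos 2: l→x (+12), pos 3: o→t (+5) — repeating every 2. It's a Vigenère-style cipher with numeric key [12,5]: position i shifts by key[i mod 2].
Decoding oqukr: o−12=c, q−5=l, u−12=i, k−5=f, r−12=f.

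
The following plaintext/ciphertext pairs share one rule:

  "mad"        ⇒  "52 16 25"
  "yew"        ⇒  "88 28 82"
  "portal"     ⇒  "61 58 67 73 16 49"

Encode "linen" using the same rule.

m(#13)→52 and a(#1)→16: differences scale by 3, so n = 3·pos + 13. The formula is n = 3×(alphabet index, a=1) + 13.
On linen: l=12→49, i=9→40, n=14→55, e=5→28, n=14→55.

49 40 55 28 55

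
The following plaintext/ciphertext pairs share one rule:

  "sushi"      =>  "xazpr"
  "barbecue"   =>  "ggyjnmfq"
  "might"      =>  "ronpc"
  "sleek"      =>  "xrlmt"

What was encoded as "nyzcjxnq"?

In sushi: s→x is +5, u→a is +6, s→z is +7, h→p is +8 — the shift increases by 1 each position. Each letter shifts forward by (position + 5), i.e. 5, 6, 7, … — the shift grows by one for each successive letter.
Undoing it on nyzcjxnq: n−5=i, y−6=s, z−7=s, c−8=u, j−9=a, x−10=n, n−11=c, q−12=e.

issuance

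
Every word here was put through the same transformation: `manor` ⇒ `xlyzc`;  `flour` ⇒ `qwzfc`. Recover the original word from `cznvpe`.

rocket

It's a constant shift of +11 (ROT11).
Undoing it on cznvpe: c−11=r, z−11=o, n−11=c, v−11=k, p−11=e, e−11=t.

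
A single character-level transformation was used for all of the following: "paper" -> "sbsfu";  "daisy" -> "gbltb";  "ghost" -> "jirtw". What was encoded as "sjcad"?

pizza

Shifts by position in paper: pos 0: p→s (+3), pos 1: a→b (+1), pos 2: p→s (+3), pos 3: e→f (+1) — repeating every 2. A repeating key of period 2 is used — shifts +3, +1 over and over.
Reversing it on sjcad: s−3=p, j−1=i, c−3=z, a−1=z, d−3=a.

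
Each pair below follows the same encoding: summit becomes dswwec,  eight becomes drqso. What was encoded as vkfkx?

naval

Read the word backwards and shift each letter +10.
Decoding vkfkx: shift back: v−10=l, k−10=a, f−10=v, k−10=a, x−10=n → lavan; then reverse → naval.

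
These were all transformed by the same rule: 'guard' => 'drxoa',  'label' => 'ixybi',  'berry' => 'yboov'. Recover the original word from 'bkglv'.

enjoy

Compare letters: g→d is +23, u→r is +23, a→x is +23 — a constant shift. It's a constant shift of +23 (ROT23).
Reversing it on bkglv: b−23=e, k−23=n, g−23=j, l−23=o, v−23=y.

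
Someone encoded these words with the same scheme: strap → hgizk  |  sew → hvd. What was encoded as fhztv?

Each pair mirrors across the alphabet (s↔h, t↔g, r↔i): positions sum to 25. Letters are reflected about the middle of the alphabet (position → 25−position): Atbash.
Undoing it on fhztv: f↔u, h↔s, z↔a, t↔g, v↔e.

usage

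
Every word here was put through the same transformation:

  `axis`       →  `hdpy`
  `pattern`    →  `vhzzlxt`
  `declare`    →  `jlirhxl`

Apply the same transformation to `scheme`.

The shift depends on letter class: consonant x→d is +6, but vowel a→h is +7. Two shifts are in play — +7 for a/e/i/o/u, +6 for every other letter.
For scheme: s(cons)+6=y, c(cons)+6=i, h(cons)+6=n, e(vowel)+7=l, m(cons)+6=s, e(vowel)+7=l.

yinlsl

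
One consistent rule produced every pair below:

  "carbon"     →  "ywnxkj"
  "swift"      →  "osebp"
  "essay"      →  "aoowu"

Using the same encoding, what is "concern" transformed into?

Compare letters: c→y is +22, a→w is +22, r→n is +22 — a constant shift. It's a constant shift of +22 (ROT22).
Applying it to concern: c+22=y, o+22=k, n+22=j, c+22=y, e+22=a, r+22=n, n+22=j.

ykjyanj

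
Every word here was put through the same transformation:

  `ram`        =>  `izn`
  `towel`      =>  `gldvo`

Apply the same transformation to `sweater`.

hdvzgvi

Each pair mirrors across the alphabet (r↔i, a↔z, m↔n): positions sum to 25. Letters are reflected about the middle of the alphabet (position → 25−position): Atbash.
On sweater: s↔h, w↔d, e↔v, a↔z, t↔g, e↔v, r↔i.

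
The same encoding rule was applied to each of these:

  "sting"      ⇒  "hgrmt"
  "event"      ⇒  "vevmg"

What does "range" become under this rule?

izmtv

Letters are reflected about the middle of the alphabet (position → 25−position): Atbash.
On range: r↔i, a↔z, n↔m, g↔t, e↔v.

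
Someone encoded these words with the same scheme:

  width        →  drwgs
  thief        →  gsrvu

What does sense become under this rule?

Each pair mirrors across the alphabet (w↔d, i↔r, d↔w): positions sum to 25. Letters are reflected about the middle of the alphabet (position → 25−position): Atbash.
For sense: s↔h, e↔v, n↔m, s↔h, e↔v.

hvmhv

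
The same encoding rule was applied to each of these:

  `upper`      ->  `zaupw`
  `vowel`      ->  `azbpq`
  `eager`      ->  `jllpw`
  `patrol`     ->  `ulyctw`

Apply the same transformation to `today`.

yzild

Shifts by position in upper: pos 0: u→z (+5), pos 1: p→a (+11), pos 2: p→u (+5), pos 3: e→p (+11) — repeating every 2. A repeating key of period 2 is used — shifts +5, +11 over and over.
Applying it to today: t+5=y, o+11=z, d+5=i, a+11=l, y+5=d.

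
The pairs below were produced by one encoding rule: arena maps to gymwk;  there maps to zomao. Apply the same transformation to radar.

xhljb

Letter i (0-indexed) is shifted by i+6, so successive shifts are 6, 7, 8, ….
Applying it to radar: r+6=x, a+7=h, d+8=l, a+9=j, r+10=b.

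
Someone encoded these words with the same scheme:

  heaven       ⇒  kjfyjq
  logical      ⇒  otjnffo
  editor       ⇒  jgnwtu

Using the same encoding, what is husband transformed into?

Vowels shift forward by 5 and consonants shift forward by 3.
Applying it to husband: h(cons)+3=k, u(vowel)+5=z, s(cons)+3=v, b(cons)+3=e, a(vowel)+5=f, n(cons)+3=q, d(cons)+3=g.

kzvefqg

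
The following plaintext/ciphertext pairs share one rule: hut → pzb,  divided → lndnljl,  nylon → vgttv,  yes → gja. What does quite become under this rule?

yznbj

The shift depends on letter class: consonant h→p is +8, but vowel u→z is +5. Vowels shift forward by 5 and consonants shift forward by 8.
On quite: q(cons)+8=y, u(vowel)+5=z, i(vowel)+5=n, t(cons)+8=b, e(vowel)+5=j.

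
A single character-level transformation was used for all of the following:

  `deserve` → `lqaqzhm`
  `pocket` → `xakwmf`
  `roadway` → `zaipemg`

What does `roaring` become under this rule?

zaidqzo

Shifts by position in deserve: pos 0: d→l (+8), pos 1: e→q (+12), pos 2: s→a (+8), pos 3: e→q (+12) — repeating every 2. It's a Vigenère-style cipher with numeric key [8,12]: position i shifts by key[i mod 2].
For roaring: r+8=z, o+12=a, a+8=i, r+12=d, i+8=q, n+12=z, g+8=o.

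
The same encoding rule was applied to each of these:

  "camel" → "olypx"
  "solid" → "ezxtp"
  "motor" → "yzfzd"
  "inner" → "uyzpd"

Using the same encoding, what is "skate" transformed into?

evmeq

A repeating key of period 2 is used — shifts +12, +11 over and over.
On skate: s+12=e, k+11=v, a+12=m, t+11=e, e+12=q.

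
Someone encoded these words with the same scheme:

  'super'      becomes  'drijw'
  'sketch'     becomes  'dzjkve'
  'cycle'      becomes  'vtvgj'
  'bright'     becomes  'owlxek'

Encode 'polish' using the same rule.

This is an affine cipher: with a=0,…,z=25, each position x becomes (7x+7) mod 26.
On polish: p(15)→7·15+7≡8=i; o(14)→7·14+7≡1=b; l(11)→7·11+7≡6=g; i(8)→7·8+7≡11=l; s(18)→7·18+7≡3=d; h(7)→7·7+7≡4=e (all mod 26).

ibglde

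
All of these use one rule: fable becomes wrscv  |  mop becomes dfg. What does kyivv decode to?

Compare letters: f→w is +17, a→r is +17, b→s is +17 — a constant shift. It's a constant shift of +17 (ROT17).
Reversing it on kyivv: k−17=t, y−17=h, i−17=r, v−17=e, v−17=e.

three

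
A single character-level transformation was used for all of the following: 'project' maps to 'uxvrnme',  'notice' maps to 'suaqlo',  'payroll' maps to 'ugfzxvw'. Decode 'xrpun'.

slime

In project: p→u is +5, r→x is +6, o→v is +7, j→r is +8 — the shift increases by 1 each position. The shift increases by 1 at each position, starting from +5: 5, 6, 7, ….
Reversing it on xrpun: x−5=s, r−6=l, p−7=i, u−8=m, n−9=e.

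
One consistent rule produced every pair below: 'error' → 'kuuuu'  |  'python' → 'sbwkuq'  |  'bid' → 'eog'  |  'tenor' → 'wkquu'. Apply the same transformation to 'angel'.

gqjko

The shift depends on letter class: consonant r→u is +3, but vowel e→k is +6. The rule splits by letter class: vowels +6, consonants +3.
For angel: a(vowel)+6=g, n(cons)+3=q, g(cons)+3=j, e(vowel)+6=k, l(cons)+3=o.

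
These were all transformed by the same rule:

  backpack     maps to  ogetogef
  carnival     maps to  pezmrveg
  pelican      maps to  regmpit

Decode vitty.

The output letters match the input read backwards, each shifted +4: backpack reversed is kcapkcab. Two steps: reverse the string, then apply a Caesar shift of +4.
Undoing it on vitty: shift back: v−4=r, i−4=e, t−4=p, t−4=p, y−4=u → reppu; then reverse → upper.

upper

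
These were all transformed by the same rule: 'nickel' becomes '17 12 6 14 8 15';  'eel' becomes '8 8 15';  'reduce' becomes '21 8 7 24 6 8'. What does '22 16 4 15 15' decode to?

n is letter #14 and maps to 17: an offset of 3. Letters become their 1-based position plus 3 (so a→4, b→5, …).
Decoding 22 16 4 15 15: 22→(22−3)÷1=19=s, 16→(16−3)÷1=13=m, 4→(4−3)÷1=1=a, 15→(15−3)÷1=12=l, 15→(15−3)÷1=12=l.

small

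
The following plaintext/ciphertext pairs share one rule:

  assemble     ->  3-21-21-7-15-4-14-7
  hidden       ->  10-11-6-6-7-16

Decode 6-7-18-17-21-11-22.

a is letter #1 and maps to 3: an offset of 2. Each letter is replaced by its alphabet position (a=1..z=26) + 2.
Decoding 6-7-18-17-21-11-22: 6→(6−2)÷1=4=d, 7→(7−2)÷1=5=e, 18→(18−2)÷1=16=p, 17→(17−2)÷1=15=o, 21→(21−2)÷1=19=s, 11→(11−2)÷1=9=i, 22→(22−2)÷1=20=t.

deposit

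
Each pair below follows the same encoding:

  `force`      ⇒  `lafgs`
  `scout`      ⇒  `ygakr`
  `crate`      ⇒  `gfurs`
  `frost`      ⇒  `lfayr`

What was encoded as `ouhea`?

f(5)→l(11) and o(14)→a(0) fit y≡19x+20 (mod 26); the inverse of 19 mod 26 is 11. Treating letters as 0–25, the rule is x ↦ 19x + 20 (mod 26).
Undoing it on ouhea: o(14)→11·(14−20)≡12=m; u(20)→11·(20−20)≡0=a; h(7)→11·(7−20)≡13=n; e(4)→11·(4−20)≡6=g; a(0)→11·(0−20)≡14=o (all mod 26).

mango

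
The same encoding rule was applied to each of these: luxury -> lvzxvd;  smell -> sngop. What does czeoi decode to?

cycle

Each letter shifts forward by its position index (0, 1, 2, …) — the shift grows by one for each successive letter.
Undoing it on czeoi: c−0=c, z−1=y, e−2=c, o−3=l, i−4=e.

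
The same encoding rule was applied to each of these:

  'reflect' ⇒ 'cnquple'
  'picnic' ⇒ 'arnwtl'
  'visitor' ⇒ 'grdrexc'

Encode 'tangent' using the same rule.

ejyppwe

Shifts by position in reflect: pos 0: r→c (+11), pos 1: e→n (+9), pos 2: f→q (+11), pos 3: l→u (+9) — repeating every 2. It's a Vigenère-style cipher with numeric key [11,9]: position i shifts by key[i mod 2].
On tangent: t+11=e, a+9=j, n+11=y, g+9=p, e+11=p, n+9=w, t+11=e.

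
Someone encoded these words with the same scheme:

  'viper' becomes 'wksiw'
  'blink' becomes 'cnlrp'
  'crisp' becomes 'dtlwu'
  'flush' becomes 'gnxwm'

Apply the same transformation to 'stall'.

The shift increases by 1 at each position, starting from +1: 1, 2, 3, ….
Applying it to stall: s+1=t, t+2=v, a+3=d, l+4=p, l+5=q.

tvdpq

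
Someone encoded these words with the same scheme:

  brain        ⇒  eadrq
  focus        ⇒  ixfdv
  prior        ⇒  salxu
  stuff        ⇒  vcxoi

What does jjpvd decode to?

gamma

Shifts by position in brain: pos 0: b→e (+3), pos 1: r→a (+9), pos 2: a→d (+3), pos 3: i→r (+9) — repeating every 2. It's a Vigenère-style cipher with numeric key [3,9]: position i shifts by key[i mod 2].
Decoding jjpvd: j−3=g, j−9=a, p−3=m, v−9=m, d−3=a.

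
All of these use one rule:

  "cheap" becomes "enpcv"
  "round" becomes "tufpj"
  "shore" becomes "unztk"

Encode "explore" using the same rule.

Shifts by position in cheap: pos 0: c→e (+2), pos 1: h→n (+6), pos 2: e→p (+11), pos 3: a→c (+2), pos 4: p→v (+6) — repeating every 3. A repeating key of period 3 is used — shifts +2, +6, +11 over and over.
On explore: e+2=g, x+6=d, p+11=a, l+2=n, o+6=u, r+11=c, e+2=g.

gdanucg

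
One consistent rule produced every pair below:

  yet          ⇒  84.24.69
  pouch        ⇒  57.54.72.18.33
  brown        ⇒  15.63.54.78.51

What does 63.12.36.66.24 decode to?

With a=1..z=26, the number is 3·pos + 9.
Undoing it on 63.12.36.66.24: 63→(63−9)÷3=18=r, 12→(12−9)÷3=1=a, 36→(36−9)÷3=9=i, 66→(66−9)÷3=19=s, 24→(24−9)÷3=5=e.

raise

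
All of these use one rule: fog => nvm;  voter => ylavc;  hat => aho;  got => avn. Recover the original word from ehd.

The output letters match the input read backwards, each shifted +7: fog reversed is gof. Two steps: reverse the string, then apply a Caesar shift of +7.
Decoding ehd: shift back: e−7=x, h−7=a, d−7=w → xaw; then reverse → wax.

wax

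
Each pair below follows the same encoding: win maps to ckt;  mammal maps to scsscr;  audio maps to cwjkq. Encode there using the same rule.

zngxg

The shift depends on letter class: consonant w→c is +6, but vowel i→k is +2. The rule splits by letter class: vowels +2, consonants +6.
Applying it to there: t(cons)+6=z, h(cons)+6=n, e(vowel)+2=g, r(cons)+6=x, e(vowel)+2=g.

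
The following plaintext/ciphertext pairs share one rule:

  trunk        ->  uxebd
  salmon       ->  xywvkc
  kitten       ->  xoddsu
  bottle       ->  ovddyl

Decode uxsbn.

The output letters match the input read backwards, each shifted +10: trunk reversed is knurt. The word is reversed, then every letter is shifted forward by 10.
Decoding uxsbn: shift back: u−10=k, x−10=n, s−10=i, b−10=r, n−10=d → knird; then reverse → drink.

drink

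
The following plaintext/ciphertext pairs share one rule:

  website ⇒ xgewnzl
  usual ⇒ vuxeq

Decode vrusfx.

uproar

In website: w→x is +1, e→g is +2, b→e is +3, s→w is +4 — the shift increases by 1 each position. The shift increases by 1 at each position, starting from +1: 1, 2, 3, ….
Undoing it on vrusfx: v−1=u, r−2=p, u−3=r, s−4=o, f−5=a, x−6=r.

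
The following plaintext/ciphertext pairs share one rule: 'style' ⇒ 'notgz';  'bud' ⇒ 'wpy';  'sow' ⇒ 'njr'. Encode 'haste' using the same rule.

cvnoz

It's a constant shift of +21 (ROT21).
On haste: h+21=c, a+21=v, s+21=n, t+21=o, e+21=z.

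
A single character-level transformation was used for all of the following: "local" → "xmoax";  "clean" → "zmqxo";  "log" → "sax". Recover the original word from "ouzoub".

picnic

The output letters match the input read backwards, each shifted +12: local reversed is lacol. The word is reversed, then every letter is shifted forward by 12.
Undoing it on ouzoub: shift back: o−12=c, u−12=i, z−12=n, o−12=c, u−12=i, b−12=p → cincip; then reverse → picnic.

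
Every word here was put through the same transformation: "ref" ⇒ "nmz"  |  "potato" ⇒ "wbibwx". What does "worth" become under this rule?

The output letters match the input read backwards, each shifted +8: ref reversed is fer. Two steps: reverse the string, then apply a Caesar shift of +8.
For worth: reverse → htrow; then shift: h+8=p, t+8=b, r+8=z, o+8=w, w+8=e.

pbzwe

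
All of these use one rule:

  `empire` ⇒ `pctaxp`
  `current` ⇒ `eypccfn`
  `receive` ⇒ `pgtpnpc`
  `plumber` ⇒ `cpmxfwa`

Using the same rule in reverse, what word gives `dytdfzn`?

The word is reversed, then every letter is shifted forward by 11.
Undoing it on dytdfzn: shift back: d−11=s, y−11=n, t−11=i, d−11=s, f−11=u, z−11=o, n−11=c → snisuoc; then reverse → cousins.

cousins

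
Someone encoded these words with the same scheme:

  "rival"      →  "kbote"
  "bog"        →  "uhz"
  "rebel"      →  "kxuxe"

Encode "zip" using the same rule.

sbi

Compare letters: r→k is +19, i→b is +19, v→o is +19 — a constant shift. This is a Caesar cipher with shift 19.
Applying it to zip: z+19=s, i+19=b, p+19=i.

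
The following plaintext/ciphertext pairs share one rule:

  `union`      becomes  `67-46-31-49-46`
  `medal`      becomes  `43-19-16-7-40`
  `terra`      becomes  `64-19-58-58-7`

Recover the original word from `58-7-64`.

u(#21)→67 and n(#14)→46: differences scale by 3, so n = 3·pos + 4. With a=1..z=26, the number is 3·pos + 4.
Undoing it on 58-7-64: 58→(58−4)÷3=18=r, 7→(7−4)÷3=1=a, 64→(64−4)÷3=20=t.

rat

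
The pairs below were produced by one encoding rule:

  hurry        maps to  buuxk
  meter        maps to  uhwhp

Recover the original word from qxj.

The output letters match the input read backwards, each shifted +3: hurry reversed is yrruh. Read the word backwards and shift each letter +3.
Decoding qxj: shift back: q−3=n, x−3=u, j−3=g → nug; then reverse → gun.

gun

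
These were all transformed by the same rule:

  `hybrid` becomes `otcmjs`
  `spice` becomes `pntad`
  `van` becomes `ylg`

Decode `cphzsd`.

shower

The output letters match the input read backwards, each shifted +11: hybrid reversed is dirbyh. Two steps: reverse the string, then apply a Caesar shift of +11.
Reversing it on cphzsd: shift back: c−11=r, p−11=e, h−11=w, z−11=o, s−11=h, d−11=s → rewohs; then reverse → shower.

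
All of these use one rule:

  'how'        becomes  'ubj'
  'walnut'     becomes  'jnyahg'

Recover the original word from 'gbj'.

It's a constant shift of +13 (ROT13).
Undoing it on gbj: g−13=t, b−13=o, j−13=w.

tow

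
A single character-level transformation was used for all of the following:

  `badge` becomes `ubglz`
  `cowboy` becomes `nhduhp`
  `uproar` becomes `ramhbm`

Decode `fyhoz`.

stone

b(1)→u(20) and a(0)→b(1) fit y≡19x+1 (mod 26); the inverse of 19 mod 26 is 11. This is an affine cipher: with a=0,…,z=25, each position x becomes (19x+1) mod 26.
Decoding fyhoz: f(5)→11·(5−1)≡18=s; y(24)→11·(24−1)≡19=t; h(7)→11·(7−1)≡14=o; o(14)→11·(14−1)≡13=n; z(25)→11·(25−1)≡4=e (all mod 26).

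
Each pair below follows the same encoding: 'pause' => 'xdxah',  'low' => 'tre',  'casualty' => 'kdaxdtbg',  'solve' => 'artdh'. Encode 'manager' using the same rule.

udvdohz

The shift depends on letter class: consonant p→x is +8, but vowel a→d is +3. Vowels shift forward by 3 and consonants shift forward by 8.
On manager: m(cons)+8=u, a(vowel)+3=d, n(cons)+8=v, a(vowel)+3=d, g(cons)+8=o, e(vowel)+3=h, r(cons)+8=z.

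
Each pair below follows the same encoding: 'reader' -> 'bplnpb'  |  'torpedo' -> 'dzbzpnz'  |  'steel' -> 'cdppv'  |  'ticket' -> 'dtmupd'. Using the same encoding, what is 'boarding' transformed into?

lzlbntxq

The rule splits by letter class: vowels +11, consonants +10.
Applying it to boarding: b(cons)+10=l, o(vowel)+11=z, a(vowel)+11=l, r(cons)+10=b, d(cons)+10=n, i(vowel)+11=t, n(cons)+10=x, g(cons)+10=q.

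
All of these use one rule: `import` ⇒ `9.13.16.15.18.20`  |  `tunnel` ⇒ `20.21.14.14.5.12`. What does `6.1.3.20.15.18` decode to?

Letters become their 1-indexed alphabet positions: a=1 … z=26.
Decoding 6.1.3.20.15.18: 6=f, 1=a, 3=c, 20=t, 15=o, 18=r.

factor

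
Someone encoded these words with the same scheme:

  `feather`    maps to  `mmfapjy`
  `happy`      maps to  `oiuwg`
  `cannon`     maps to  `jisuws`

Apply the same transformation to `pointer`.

Shifts by position in feather: pos 0: f→m (+7), pos 1: e→m (+8), pos 2: a→f (+5), pos 3: t→a (+7), pos 4: h→p (+8), pos 5: e→j (+5) — repeating every 3. A repeating key of period 3 is used — shifts +7, +8, +5 over and over.
On pointer: p+7=w, o+8=w, i+5=n, n+7=u, t+8=b, e+5=j, r+7=y.

wwnubjy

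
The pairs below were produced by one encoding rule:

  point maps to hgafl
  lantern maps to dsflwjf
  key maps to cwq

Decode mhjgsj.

Compare letters: p→h is +18, o→g is +18, i→a is +18 — a constant shift. This is a Caesar cipher with shift 18.
Decoding mhjgsj: m−18=u, h−18=p, j−18=r, g−18=o, s−18=a, j−18=r.

uproar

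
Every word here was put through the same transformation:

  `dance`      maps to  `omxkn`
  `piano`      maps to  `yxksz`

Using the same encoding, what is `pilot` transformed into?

dyvsz

Read the word backwards and shift each letter +10.
Applying it to pilot: reverse → tolip; then shift: t+10=d, o+10=y, l+10=v, i+10=s, p+10=z.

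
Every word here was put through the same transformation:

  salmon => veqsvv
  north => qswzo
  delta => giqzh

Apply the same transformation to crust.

fvzya

In salmon: s→v is +3, a→e is +4, l→q is +5, m→s is +6 — the shift increases by 1 each position. Each letter shifts forward by (position + 3), i.e. 3, 4, 5, … — the shift grows by one for each successive letter.
Applying it to crust: c+3=f, r+4=v, u+5=z, s+6=y, t+7=a.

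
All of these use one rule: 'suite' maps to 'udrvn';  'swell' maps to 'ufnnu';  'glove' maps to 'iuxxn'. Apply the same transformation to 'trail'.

vajku

A repeating key of period 3 is used — shifts +2, +9, +9 over and over.
Applying it to trail: t+2=v, r+9=a, a+9=j, i+2=k, l+9=u.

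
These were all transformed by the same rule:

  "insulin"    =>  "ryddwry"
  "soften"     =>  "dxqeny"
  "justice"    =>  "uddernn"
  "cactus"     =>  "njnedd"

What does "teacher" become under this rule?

The shift depends on letter class: consonant n→y is +11, but vowel i→r is +9. Vowels shift forward by 9 and consonants shift forward by 11.
On teacher: t(cons)+11=e, e(vowel)+9=n, a(vowel)+9=j, c(cons)+11=n, h(cons)+11=s, e(vowel)+9=n, r(cons)+11=c.

enjnsnc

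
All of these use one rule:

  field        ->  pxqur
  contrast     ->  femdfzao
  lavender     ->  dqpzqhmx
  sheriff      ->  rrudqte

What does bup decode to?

dip

The output letters match the input read backwards, each shifted +12: field reversed is dleif. Two steps: reverse the string, then apply a Caesar shift of +12.
Reversing it on bup: shift back: b−12=p, u−12=i, p−12=d → pid; then reverse → dip.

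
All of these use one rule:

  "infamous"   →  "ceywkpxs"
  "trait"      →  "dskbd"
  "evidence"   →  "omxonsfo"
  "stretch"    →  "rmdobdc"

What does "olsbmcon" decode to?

The output letters match the input read backwards, each shifted +10: infamous reversed is suomafni. The word is reversed, then every letter is shifted forward by 10.
Undoing it on olsbmcon: shift back: o−10=e, l−10=b, s−10=i, b−10=r, m−10=c, c−10=s, o−10=e, n−10=d → ebircsed; then reverse → describe.

describe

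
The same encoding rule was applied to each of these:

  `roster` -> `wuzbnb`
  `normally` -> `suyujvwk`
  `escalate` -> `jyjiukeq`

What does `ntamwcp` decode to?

intense

Each letter shifts forward by (position + 5), i.e. 5, 6, 7, … — the shift grows by one for each successive letter.
Undoing it on ntamwcp: n−5=i, t−6=n, a−7=t, m−8=e, w−9=n, c−10=s, p−11=e.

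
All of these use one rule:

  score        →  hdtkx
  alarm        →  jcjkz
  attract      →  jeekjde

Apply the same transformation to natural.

s(18)→h(7) and c(2)→d(3) fit y≡23x+9 (mod 26); the inverse of 23 mod 26 is 17. This is an affine cipher: with a=0,…,z=25, each position x becomes (23x+9) mod 26.
Applying it to natural: n(13)→23·13+9≡22=w; a(0)→23·0+9≡9=j; t(19)→23·19+9≡4=e; u(20)→23·20+9≡1=b; r(17)→23·17+9≡10=k; a(0)→23·0+9≡9=j; l(11)→23·11+9≡2=c (all mod 26).

wjebkjc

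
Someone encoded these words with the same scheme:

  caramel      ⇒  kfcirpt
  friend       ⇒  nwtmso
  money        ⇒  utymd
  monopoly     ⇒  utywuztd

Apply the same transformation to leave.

tjldj

Shifts by position in caramel: pos 0: c→k (+8), pos 1: a→f (+5), pos 2: r→c (+11), pos 3: a→i (+8), pos 4: m→r (+5), pos 5: e→p (+11) — repeating every 3. It's a Vigenère-style cipher with numeric key [8,5,11]: position i shifts by key[i mod 3].
For leave: l+8=t, e+5=j, a+11=l, v+8=d, e+5=j.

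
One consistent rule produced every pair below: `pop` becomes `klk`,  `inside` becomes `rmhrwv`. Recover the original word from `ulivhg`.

forest

This is the alphabet-reversal cipher (Atbash): a becomes z, b becomes y, etc.
Undoing it on ulivhg: u↔f, l↔o, i↔r, v↔e, h↔s, g↔t.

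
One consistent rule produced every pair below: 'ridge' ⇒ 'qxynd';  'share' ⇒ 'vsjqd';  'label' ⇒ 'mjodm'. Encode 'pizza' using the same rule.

gxeej

r(17)→q(16) and i(8)→x(23) fit y≡5x+9 (mod 26); the inverse of 5 mod 26 is 21. Treating letters as 0–25, the rule is x ↦ 5x + 9 (mod 26).
For pizza: p(15)→5·15+9≡6=g; i(8)→5·8+9≡23=x; z(25)→5·25+9≡4=e; z(25)→5·25+9≡4=e; a(0)→5·0+9≡9=j (all mod 26).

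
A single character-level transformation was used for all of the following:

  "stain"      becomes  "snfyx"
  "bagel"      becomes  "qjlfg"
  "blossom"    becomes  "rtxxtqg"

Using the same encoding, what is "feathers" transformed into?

xwjmyfjk

The output letters match the input read backwards, each shifted +5: stain reversed is niats. The word is reversed, then every letter is shifted forward by 5.
On feathers: reverse → srehtaef; then shift: s+5=x, r+5=w, e+5=j, h+5=m, t+5=y, a+5=f, e+5=j, f+5=k.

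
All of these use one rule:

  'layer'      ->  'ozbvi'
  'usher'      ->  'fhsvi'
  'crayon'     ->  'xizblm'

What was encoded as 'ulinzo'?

formal

Each pair mirrors across the alphabet (l↔o, a↔z, y↔b): positions sum to 25. Letters are reflected about the middle of the alphabet (position → 25−position): Atbash.
Decoding ulinzo: u↔f, l↔o, i↔r, n↔m, z↔a, o↔l.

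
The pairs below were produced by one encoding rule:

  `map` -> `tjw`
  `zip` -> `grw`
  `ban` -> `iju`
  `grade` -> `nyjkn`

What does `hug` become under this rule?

odn

The shift depends on letter class: consonant m→t is +7, but vowel a→j is +9. Two shifts are in play — +9 for a/e/i/o/u, +7 for every other letter.
Applying it to hug: h(cons)+7=o, u(vowel)+9=d, g(cons)+7=n.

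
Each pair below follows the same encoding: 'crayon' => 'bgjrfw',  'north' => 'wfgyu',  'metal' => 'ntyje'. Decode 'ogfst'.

probe

This is an affine cipher: with a=0,…,z=25, each position x becomes (9x+9) mod 26.
Reversing it on ogfst: o(14)→3·(14−9)≡15=p; g(6)→3·(6−9)≡17=r; f(5)→3·(5−9)≡14=o; s(18)→3·(18−9)≡1=b; t(19)→3·(19−9)≡4=e (all mod 26).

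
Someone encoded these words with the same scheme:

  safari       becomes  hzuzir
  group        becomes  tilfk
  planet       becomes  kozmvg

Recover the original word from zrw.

aid

Each pair mirrors across the alphabet (s↔h, a↔z, f↔u): positions sum to 25. This is the alphabet-reversal cipher (Atbash): a becomes z, b becomes y, etc.
Undoing it on zrw: z↔a, r↔i, w↔d.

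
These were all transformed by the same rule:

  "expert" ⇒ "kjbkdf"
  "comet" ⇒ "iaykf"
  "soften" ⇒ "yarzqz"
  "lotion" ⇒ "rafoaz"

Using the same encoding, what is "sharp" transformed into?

ytmxb

Shifts by position in expert: pos 0: e→k (+6), pos 1: x→j (+12), pos 2: p→b (+12), pos 3: e→k (+6), pos 4: r→d (+12), pos 5: t→f (+12) — repeating every 3. A repeating key of period 3 is used — shifts +6, +12, +12 over and over.
On sharp: s+6=y, h+12=t, a+12=m, r+6=x, p+12=b.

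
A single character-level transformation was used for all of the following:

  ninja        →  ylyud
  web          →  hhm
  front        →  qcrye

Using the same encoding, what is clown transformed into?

The shift depends on letter class: consonant n→y is +11, but vowel i→l is +3. Two shifts are in play — +3 for a/e/i/o/u, +11 for every other letter.
On clown: c(cons)+11=n, l(cons)+11=w, o(vowel)+3=r, w(cons)+11=h, n(cons)+11=y.

nwrhy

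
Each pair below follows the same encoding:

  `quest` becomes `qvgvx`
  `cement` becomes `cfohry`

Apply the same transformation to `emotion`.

In quest: q→q is +0, u→v is +1, e→g is +2, s→v is +3 — the shift increases by 1 each position. Each letter shifts forward by its position index (0, 1, 2, …) — the shift grows by one for each successive letter.
Applying it to emotion: e+0=e, m+1=n, o+2=q, t+3=w, i+4=m, o+5=t, n+6=t.

enqwmtt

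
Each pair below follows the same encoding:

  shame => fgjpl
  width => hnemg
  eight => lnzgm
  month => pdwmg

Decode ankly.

viper

s(18)→f(5) and h(7)→g(6) fit y≡7x+9 (mod 26); the inverse of 7 mod 26 is 15. Treating letters as 0–25, the rule is x ↦ 7x + 9 (mod 26).
Reversing it on ankly: a(0)→15·(0−9)≡21=v; n(13)→15·(13−9)≡8=i; k(10)→15·(10−9)≡15=p; l(11)→15·(11−9)≡4=e; y(24)→15·(24−9)≡17=r (all mod 26).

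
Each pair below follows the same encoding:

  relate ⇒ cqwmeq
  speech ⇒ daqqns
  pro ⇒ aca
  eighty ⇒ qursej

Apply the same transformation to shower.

dsahqc

Two shifts are in play — +12 for a/e/i/o/u, +11 for every other letter.
For shower: s(cons)+11=d, h(cons)+11=s, o(vowel)+12=a, w(cons)+11=h, e(vowel)+12=q, r(cons)+11=c.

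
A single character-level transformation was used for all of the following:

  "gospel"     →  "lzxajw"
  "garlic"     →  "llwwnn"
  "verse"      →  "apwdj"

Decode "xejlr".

steam

Shifts by position in gospel: pos 0: g→l (+5), pos 1: o→z (+11), pos 2: s→x (+5), pos 3: p→a (+11) — repeating every 2. A repeating key of period 2 is used — shifts +5, +11 over and over.
Reversing it on xejlr: x−5=s, e−11=t, j−5=e, l−11=a, r−5=m.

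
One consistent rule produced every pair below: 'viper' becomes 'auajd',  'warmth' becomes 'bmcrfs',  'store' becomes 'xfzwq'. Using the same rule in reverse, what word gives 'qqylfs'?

Shifts by position in viper: pos 0: v→a (+5), pos 1: i→u (+12), pos 2: p→a (+11), pos 3: e→j (+5), pos 4: r→d (+12) — repeating every 3. A repeating key of period 3 is used — shifts +5, +12, +11 over and over.
Undoing it on qqylfs: q−5=l, q−12=e, y−11=n, l−5=g, f−12=t, s−11=h.

length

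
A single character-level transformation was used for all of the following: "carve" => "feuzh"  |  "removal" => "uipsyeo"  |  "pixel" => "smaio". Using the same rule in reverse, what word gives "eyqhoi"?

bundle

A repeating key of period 2 is used — shifts +3, +4 over and over.
Undoing it on eyqhoi: e−3=b, y−4=u, q−3=n, h−4=d, o−3=l, i−4=e.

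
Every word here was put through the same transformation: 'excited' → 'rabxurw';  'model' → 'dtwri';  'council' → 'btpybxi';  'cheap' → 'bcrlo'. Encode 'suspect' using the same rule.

zpzorbu

e(4)→r(17) and x(23)→a(0) fit y≡21x+11 (mod 26); the inverse of 21 mod 26 is 5. Treating letters as 0–25, the rule is x ↦ 21x + 11 (mod 26).
Applying it to suspect: s(18)→21·18+11≡25=z; u(20)→21·20+11≡15=p; s(18)→21·18+11≡25=z; p(15)→21·15+11≡14=o; e(4)→21·4+11≡17=r; c(2)→21·2+11≡1=b; t(19)→21·19+11≡20=u (all mod 26).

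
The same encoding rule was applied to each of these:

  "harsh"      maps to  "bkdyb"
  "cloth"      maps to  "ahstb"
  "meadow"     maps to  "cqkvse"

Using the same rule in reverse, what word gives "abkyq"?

Treating letters as 0–25, the rule is x ↦ 21x + 10 (mod 26).
Reversing it on abkyq: a(0)→5·(0−10)≡2=c; b(1)→5·(1−10)≡7=h; k(10)→5·(10−10)≡0=a; y(24)→5·(24−10)≡18=s; q(16)→5·(16−10)≡4=e (all mod 26).

chase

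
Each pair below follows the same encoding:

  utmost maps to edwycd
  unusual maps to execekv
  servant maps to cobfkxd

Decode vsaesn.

liquid

Compare letters: u→e is +10, t→d is +10, m→w is +10 — a constant shift. This is a Caesar cipher with shift 10.
Undoing it on vsaesn: v−10=l, s−10=i, a−10=q, e−10=u, s−10=i, n−10=d.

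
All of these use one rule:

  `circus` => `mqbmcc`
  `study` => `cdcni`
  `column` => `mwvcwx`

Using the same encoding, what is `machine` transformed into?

wimrqxm

Vowels shift forward by 8 and consonants shift forward by 10.
For machine: m(cons)+10=w, a(vowel)+8=i, c(cons)+10=m, h(cons)+10=r, i(vowel)+8=q, n(cons)+10=x, e(vowel)+8=m.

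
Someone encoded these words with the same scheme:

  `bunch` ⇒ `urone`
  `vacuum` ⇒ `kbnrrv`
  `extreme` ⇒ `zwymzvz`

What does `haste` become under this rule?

ebfyz

b(1)→u(20) and u(20)→r(17) fit y≡19x+1 (mod 26); the inverse of 19 mod 26 is 11. Each letter's alphabet position (a=0..z=25) is mapped through 19·x+1 mod 26 — an affine cipher.
Applying it to haste: h(7)→19·7+1≡4=e; a(0)→19·0+1≡1=b; s(18)→19·18+1≡5=f; t(19)→19·19+1≡24=y; e(4)→19·4+1≡25=z (all mod 26).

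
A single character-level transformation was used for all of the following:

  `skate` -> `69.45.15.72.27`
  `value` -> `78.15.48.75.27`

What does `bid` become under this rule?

s(#19)→69 and k(#11)→45: differences scale by 3, so n = 3·pos + 12. With a=1..z=26, the number is 3·pos + 12.
For bid: b=2→18, i=9→39, d=4→24.

18.39.24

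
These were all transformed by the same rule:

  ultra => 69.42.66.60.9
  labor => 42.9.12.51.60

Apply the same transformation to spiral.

Each letter becomes 3×(its alphabet position, a=1..z=26) + 6.
On spiral: s=19→63, p=16→54, i=9→33, r=18→60, a=1→9, l=12→42.

63.54.33.60.9.42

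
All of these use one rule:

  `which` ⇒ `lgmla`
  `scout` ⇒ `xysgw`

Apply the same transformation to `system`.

qixwcw

The output letters match the input read backwards, each shifted +4: which reversed is hcihw. Two steps: reverse the string, then apply a Caesar shift of +4.
On system: reverse → metsys; then shift: m+4=q, e+4=i, t+4=x, s+4=w, y+4=c, s+4=w.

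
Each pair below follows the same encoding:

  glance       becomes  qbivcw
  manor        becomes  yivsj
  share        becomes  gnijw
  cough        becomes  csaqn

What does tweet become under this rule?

duwwd

g(6)→q(16) and l(11)→b(1) fit y≡23x+8 (mod 26); the inverse of 23 mod 26 is 17. Each letter's alphabet position (a=0..z=25) is mapped through 23·x+8 mod 26 — an affine cipher.
Applying it to tweet: t(19)→23·19+8≡3=d; w(22)→23·22+8≡20=u; e(4)→23·4+8≡22=w; e(4)→23·4+8≡22=w; t(19)→23·19+8≡3=d (all mod 26).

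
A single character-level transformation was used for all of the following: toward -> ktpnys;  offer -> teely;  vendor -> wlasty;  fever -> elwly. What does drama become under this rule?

synhn

t(19)→k(10) and o(14)→t(19) fit y≡19x+13 (mod 26); the inverse of 19 mod 26 is 11. Each letter's alphabet position (a=0..z=25) is mapped through 19·x+13 mod 26 — an affine cipher.
Applying it to drama: d(3)→19·3+13≡18=s; r(17)→19·17+13≡24=y; a(0)→19·0+13≡13=n; m(12)→19·12+13≡7=h; a(0)→19·0+13≡13=n (all mod 26).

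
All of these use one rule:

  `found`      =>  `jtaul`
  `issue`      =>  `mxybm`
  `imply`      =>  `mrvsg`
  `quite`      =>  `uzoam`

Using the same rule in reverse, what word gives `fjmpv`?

begin

In found: f→j is +4, o→t is +5, u→a is +6, n→u is +7 — the shift increases by 1 each position. The shift increases by 1 at each position, starting from +4: 4, 5, 6, ….
Reversing it on fjmpv: f−4=b, j−5=e, m−6=g, p−7=i, v−8=n.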